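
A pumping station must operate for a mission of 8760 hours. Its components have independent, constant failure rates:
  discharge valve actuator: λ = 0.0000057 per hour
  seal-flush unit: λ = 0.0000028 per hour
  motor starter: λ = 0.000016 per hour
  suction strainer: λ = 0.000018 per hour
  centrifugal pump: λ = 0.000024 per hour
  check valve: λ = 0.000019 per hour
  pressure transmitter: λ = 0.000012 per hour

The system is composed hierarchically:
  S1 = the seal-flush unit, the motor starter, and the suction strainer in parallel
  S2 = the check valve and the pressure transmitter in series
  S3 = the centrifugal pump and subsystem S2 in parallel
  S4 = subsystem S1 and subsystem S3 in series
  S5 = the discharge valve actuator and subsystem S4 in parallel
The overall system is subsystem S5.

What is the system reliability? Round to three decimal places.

R(discharge valve actuator) = exp(−0.0000057 × 8760) = 0.95129
R(seal-flush unit) = exp(−0.0000028 × 8760) = 0.97577
R(motor starter) = exp(−0.000016 × 8760) = 0.86922
R(suction strainer) = exp(−0.000018 × 8760) = 0.85412
R(centrifugal pump) = exp(−0.000024 × 8760) = 0.81039
R(check valve) = exp(−0.000019 × 8760) = 0.84667
R(pressure transmitter) = exp(−0.000012 × 8760) = 0.90022
Parallel (seal-flush unit, motor starter, and suction strainer): 1 − (1 − 0.97577)(1 − 0.86922)(1 − 0.85412) = 0.99954
Series (check valve and pressure transmitter): 0.84667 × 0.90022 = 0.76219
Parallel (centrifugal pump and [0.76219]): 1 − (1 − 0.81039)(1 − 0.76219) = 0.95491
Series ([0.99954] and [0.95491]): 0.99954 × 0.95491 = 0.95447
Parallel (discharge valve actuator and [0.95447]): 1 − (1 − 0.95129)(1 − 0.95447) = 0.998

0.998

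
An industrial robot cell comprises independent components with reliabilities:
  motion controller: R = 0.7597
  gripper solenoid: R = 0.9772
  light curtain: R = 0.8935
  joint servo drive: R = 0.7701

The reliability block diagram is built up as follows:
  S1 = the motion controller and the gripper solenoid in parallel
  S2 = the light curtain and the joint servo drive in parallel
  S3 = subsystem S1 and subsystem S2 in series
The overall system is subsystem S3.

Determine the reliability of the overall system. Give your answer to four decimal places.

0.9702

Parallel (motion controller and gripper solenoid): 1 − (1 − 0.759700)(1 − 0.977200) = 0.994521
Parallel (light curtain and joint servo drive): 1 − (1 − 0.893500)(1 − 0.770100) = 0.975516
Series ([0.994521] and [0.975516]): 0.994521 × 0.975516 = 0.9702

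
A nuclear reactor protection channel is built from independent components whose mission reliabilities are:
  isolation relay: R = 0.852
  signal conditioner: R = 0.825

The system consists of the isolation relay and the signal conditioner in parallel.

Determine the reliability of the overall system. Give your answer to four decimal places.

Parallel (isolation relay and signal conditioner): 1 − (1 − 0.852000)(1 − 0.825000) = 0.9741

0.9741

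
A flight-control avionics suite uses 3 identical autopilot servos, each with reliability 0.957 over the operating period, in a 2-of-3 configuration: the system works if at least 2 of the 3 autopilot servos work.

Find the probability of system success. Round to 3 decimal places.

R = Σ_{i=2}^{3} C(3,i) p^i (1−p)^{3−i} with p = 0.957
C(3,2)·0.957^2·0.043^1 = 0.11814
C(3,3)·0.957^3·0.043^0 = 0.87647
Sum = 0.995

0.995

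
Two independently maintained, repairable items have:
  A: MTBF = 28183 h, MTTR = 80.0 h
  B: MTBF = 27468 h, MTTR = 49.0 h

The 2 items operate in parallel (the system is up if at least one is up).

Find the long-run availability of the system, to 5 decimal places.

0.99999

A(A) = MTBF/(MTBF+MTTR) = 28183/(28183+80.0) = 0.997169
A(B) = MTBF/(MTBF+MTTR) = 27468/(27468+49.0) = 0.998219
Parallel availability: 1 − (1 − 0.997169)(1 − 0.998219) = 0.99999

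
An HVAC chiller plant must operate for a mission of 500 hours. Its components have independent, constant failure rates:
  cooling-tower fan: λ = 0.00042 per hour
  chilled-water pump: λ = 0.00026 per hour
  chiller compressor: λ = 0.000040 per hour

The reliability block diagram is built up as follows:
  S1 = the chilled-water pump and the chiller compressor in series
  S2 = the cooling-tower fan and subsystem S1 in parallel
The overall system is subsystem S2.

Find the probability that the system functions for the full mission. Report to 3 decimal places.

0.974

R(cooling-tower fan) = exp(−0.00042 × 500) = 0.81058
R(chilled-water pump) = exp(−0.00026 × 500) = 0.87810
R(chiller compressor) = exp(−0.000040 × 500) = 0.98020
Series (chilled-water pump and chiller compressor): 0.87810 × 0.98020 = 0.86071
Parallel (cooling-tower fan and [0.86071]): 1 − (1 − 0.81058)(1 − 0.86071) = 0.974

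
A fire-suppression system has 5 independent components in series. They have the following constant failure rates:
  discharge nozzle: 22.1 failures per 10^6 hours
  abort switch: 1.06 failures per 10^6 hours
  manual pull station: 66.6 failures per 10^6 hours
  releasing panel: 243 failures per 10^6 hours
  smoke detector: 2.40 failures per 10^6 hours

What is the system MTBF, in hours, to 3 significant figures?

Series of exponential components: λ_sys = Σ λ_i
λ_sys = 0.0000221 + 0.00000106 + 0.0000666 + 0.000243 + 0.00000240 = 3.3516e-04 /h
MTBF = 1 / λ_sys = 2980 h

2980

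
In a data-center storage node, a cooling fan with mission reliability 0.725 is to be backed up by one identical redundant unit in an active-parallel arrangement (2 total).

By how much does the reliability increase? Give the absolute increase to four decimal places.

0.1994

R_before = 0.725
R_after = 1 − (1 − 0.725)^2 = 0.9244
ΔR = 0.9244 − 0.725 = 0.1994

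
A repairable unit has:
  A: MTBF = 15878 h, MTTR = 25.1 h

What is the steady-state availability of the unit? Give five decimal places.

A(A) = MTBF/(MTBF+MTTR) = 15878/(15878+25.1) = 0.99842

0.99842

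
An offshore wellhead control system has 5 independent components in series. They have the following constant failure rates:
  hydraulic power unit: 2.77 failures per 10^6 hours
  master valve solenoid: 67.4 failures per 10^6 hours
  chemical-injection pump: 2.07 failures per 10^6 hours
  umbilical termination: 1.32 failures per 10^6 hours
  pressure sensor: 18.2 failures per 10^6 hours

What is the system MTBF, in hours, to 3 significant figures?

10900

Series of exponential components: λ_sys = Σ λ_i
λ_sys = 0.00000277 + 0.0000674 + 0.00000207 + 0.00000132 + 0.0000182 = 9.1760e-05 /h
MTBF = 1 / λ_sys = 10900 h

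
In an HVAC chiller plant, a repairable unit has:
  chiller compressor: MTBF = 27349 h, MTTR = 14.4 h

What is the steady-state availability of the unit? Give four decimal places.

0.9995

A(chiller compressor) = MTBF/(MTBF+MTTR) = 27349/(27349+14.4) = 0.9995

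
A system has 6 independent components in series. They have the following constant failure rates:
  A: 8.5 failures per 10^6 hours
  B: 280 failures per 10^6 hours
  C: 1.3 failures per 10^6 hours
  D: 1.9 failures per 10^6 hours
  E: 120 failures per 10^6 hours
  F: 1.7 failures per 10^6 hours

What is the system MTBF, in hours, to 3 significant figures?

2420

Series of exponential components: λ_sys = Σ λ_i
λ_sys = 0.0000085 + 0.00028 + 0.0000013 + 0.0000019 + 0.00012 + 0.0000017 = 4.1340e-04 /h
MTBF = 1 / λ_sys = 2420 h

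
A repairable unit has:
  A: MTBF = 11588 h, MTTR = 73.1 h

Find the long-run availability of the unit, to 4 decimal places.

0.9937

A(A) = MTBF/(MTBF+MTTR) = 11588/(11588+73.1) = 0.9937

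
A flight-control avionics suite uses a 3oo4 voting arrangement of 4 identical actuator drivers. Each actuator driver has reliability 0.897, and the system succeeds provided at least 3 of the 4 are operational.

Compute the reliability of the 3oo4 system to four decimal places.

R = Σ_{i=3}^{4} C(4,i) p^i (1−p)^{4−i} with p = 0.897
C(4,3)·0.897^3·0.103^1 = 0.297355
C(4,4)·0.897^4·0.103^0 = 0.647396
Sum = 0.9448

0.9448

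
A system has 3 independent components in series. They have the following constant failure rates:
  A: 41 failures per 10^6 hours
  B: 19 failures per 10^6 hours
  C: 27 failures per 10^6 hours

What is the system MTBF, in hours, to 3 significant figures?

Series of exponential components: λ_sys = Σ λ_i
λ_sys = 0.000041 + 0.000019 + 0.000027 = 8.7000e-05 /h
MTBF = 1 / λ_sys = 11500 h

11500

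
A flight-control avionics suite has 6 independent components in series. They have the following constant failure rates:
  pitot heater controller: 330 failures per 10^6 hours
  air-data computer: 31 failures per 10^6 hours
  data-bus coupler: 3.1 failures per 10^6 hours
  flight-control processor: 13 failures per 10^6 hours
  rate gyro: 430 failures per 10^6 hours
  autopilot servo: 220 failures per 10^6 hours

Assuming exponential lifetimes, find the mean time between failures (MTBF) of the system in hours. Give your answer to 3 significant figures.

974

Series of exponential components: λ_sys = Σ λ_i
λ_sys = 0.00033 + 0.000031 + 0.0000031 + 0.000013 + 0.00043 + 0.00022 = 1.0271e-03 /h
MTBF = 1 / λ_sys = 974 h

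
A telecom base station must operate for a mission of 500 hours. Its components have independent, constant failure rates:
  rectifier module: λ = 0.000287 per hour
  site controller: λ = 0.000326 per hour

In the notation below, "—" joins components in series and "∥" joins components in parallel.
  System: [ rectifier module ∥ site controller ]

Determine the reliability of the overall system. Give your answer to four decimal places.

R(rectifier module) = exp(−0.000287 × 500) = 0.866321
R(site controller) = exp(−0.000326 × 500) = 0.849591
Parallel (rectifier module and site controller): 1 − (1 − 0.866321)(1 − 0.849591) = 0.9799

0.9799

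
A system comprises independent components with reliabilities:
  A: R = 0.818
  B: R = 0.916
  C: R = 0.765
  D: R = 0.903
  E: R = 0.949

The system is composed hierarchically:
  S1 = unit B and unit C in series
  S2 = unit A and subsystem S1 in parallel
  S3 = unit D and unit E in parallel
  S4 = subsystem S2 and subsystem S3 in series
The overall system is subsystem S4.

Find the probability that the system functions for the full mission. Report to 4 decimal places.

Series (B and C): 0.916000 × 0.765000 = 0.700740
Parallel (A and [0.700740]): 1 − (1 − 0.818000)(1 − 0.700740) = 0.945535
Parallel (D and E): 1 − (1 − 0.903000)(1 − 0.949000) = 0.995053
Series ([0.945535] and [0.995053]): 0.945535 × 0.995053 = 0.9409

0.9409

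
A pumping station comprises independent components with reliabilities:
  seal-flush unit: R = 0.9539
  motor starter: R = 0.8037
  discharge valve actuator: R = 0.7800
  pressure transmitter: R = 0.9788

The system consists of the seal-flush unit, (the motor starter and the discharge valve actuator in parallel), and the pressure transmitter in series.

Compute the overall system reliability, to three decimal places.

Parallel (motor starter and discharge valve actuator): 1 − (1 − 0.80370)(1 − 0.78000) = 0.95681
Series (seal-flush unit, [0.95681], and pressure transmitter): 0.95390 × 0.95681 × 0.97880 = 0.893

0.893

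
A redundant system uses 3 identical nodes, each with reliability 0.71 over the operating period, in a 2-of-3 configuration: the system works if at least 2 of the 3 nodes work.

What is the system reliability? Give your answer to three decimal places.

R = Σ_{i=2}^{3} C(3,i) p^i (1−p)^{3−i} with p = 0.71
C(3,2)·0.71^2·0.29^1 = 0.43857
C(3,3)·0.71^3·0.29^0 = 0.35791
Sum = 0.796

0.796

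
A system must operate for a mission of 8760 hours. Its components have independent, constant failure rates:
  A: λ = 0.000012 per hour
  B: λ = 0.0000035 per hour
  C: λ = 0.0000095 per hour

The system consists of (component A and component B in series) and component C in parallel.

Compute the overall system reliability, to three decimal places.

R(A) = exp(−0.000012 × 8760) = 0.90022
R(B) = exp(−0.0000035 × 8760) = 0.96981
R(C) = exp(−0.0000095 × 8760) = 0.92015
Series (A and B): 0.90022 × 0.96981 = 0.87304
Parallel ([0.87304] and C): 1 − (1 − 0.87304)(1 − 0.92015) = 0.990

0.990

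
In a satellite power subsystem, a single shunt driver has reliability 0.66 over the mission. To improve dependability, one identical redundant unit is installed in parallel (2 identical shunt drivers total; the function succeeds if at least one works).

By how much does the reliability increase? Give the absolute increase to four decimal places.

0.2244

R_before = 0.66
R_after = 1 − (1 − 0.66)^2 = 0.8844
ΔR = 0.8844 − 0.66 = 0.2244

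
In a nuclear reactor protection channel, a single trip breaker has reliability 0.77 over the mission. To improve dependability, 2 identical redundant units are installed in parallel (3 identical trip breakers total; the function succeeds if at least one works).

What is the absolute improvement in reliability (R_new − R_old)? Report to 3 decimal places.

0.218

R_before = 0.77
R_after = 1 − (1 − 0.77)^3 = 0.988
ΔR = 0.988 − 0.77 = 0.218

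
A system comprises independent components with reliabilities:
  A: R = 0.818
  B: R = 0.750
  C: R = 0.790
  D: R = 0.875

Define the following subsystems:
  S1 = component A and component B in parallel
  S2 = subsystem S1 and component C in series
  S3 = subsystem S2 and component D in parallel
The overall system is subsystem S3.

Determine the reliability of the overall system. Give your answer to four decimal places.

Parallel (A and B): 1 − (1 − 0.818000)(1 − 0.750000) = 0.954500
Series ([0.954500] and C): 0.954500 × 0.790000 = 0.754055
Parallel ([0.754055] and D): 1 − (1 − 0.754055)(1 − 0.875000) = 0.9693

0.9693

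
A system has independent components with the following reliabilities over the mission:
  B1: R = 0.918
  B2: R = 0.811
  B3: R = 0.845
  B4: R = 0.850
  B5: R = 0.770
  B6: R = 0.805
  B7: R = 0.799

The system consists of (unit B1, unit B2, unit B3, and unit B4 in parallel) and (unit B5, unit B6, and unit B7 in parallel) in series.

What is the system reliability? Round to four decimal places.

Parallel (B1, B2, B3, and B4): 1 − (1 − 0.918000)(1 − 0.811000)(1 − 0.845000)(1 − 0.850000) = 0.999640
Parallel (B5, B6, and B7): 1 − (1 − 0.770000)(1 − 0.805000)(1 − 0.799000) = 0.990985
Series ([0.999640] and [0.990985]): 0.999640 × 0.990985 = 0.9906

0.9906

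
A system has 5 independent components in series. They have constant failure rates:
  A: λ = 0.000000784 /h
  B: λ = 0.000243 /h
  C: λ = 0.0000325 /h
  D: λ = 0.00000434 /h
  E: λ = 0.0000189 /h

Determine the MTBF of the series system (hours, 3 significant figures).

Series of exponential components: λ_sys = Σ λ_i
λ_sys = 0.000000784 + 0.000243 + 0.0000325 + 0.00000434 + 0.0000189 = 2.9952e-04 /h
MTBF = 1 / λ_sys = 3340 h

3340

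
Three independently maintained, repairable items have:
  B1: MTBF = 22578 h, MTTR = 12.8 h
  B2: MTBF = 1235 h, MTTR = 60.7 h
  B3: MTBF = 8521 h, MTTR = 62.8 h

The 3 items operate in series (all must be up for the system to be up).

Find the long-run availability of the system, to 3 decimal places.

0.946

A(B1) = MTBF/(MTBF+MTTR) = 22578/(22578+12.8) = 0.999433
A(B2) = MTBF/(MTBF+MTTR) = 1235/(1235+60.7) = 0.953153
A(B3) = MTBF/(MTBF+MTTR) = 8521/(8521+62.8) = 0.992684
Series availability: 0.999433 × 0.953153 × 0.992684 = 0.946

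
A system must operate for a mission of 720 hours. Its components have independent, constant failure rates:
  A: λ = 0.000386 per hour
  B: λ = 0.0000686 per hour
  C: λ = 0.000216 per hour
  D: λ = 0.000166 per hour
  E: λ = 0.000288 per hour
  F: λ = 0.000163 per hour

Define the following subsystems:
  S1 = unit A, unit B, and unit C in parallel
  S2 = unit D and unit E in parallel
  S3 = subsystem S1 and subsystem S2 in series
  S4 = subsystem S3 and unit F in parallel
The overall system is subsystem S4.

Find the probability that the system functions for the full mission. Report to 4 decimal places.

R(A) = exp(−0.000386 × 720) = 0.757357
R(B) = exp(−0.0000686 × 720) = 0.951808
R(C) = exp(−0.000216 × 720) = 0.855970
R(D) = exp(−0.000166 × 720) = 0.887346
R(E) = exp(−0.000288 × 720) = 0.812727
R(F) = exp(−0.000163 × 720) = 0.889265
Parallel (A, B, and C): 1 − (1 − 0.757357)(1 − 0.951808)(1 − 0.855970) = 0.998316
Parallel (D and E): 1 − (1 − 0.887346)(1 − 0.812727) = 0.978903
Series ([0.998316] and [0.978903]): 0.998316 × 0.978903 = 0.977255
Parallel ([0.977255] and F): 1 − (1 − 0.977255)(1 − 0.889265) = 0.9975

0.9975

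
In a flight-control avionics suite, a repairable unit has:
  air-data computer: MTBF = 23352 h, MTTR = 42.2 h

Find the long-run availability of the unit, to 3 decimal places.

A(air-data computer) = MTBF/(MTBF+MTTR) = 23352/(23352+42.2) = 0.998

0.998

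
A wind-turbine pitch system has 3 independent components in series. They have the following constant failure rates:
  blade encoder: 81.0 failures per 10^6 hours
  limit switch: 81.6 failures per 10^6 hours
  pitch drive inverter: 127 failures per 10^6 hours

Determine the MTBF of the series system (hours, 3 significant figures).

3450

Series of exponential components: λ_sys = Σ λ_i
λ_sys = 0.0000810 + 0.0000816 + 0.000127 = 2.8960e-04 /h
MTBF = 1 / λ_sys = 3450 h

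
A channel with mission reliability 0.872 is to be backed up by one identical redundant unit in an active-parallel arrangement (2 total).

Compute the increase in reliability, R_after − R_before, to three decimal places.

R_before = 0.872
R_after = 1 − (1 − 0.872)^2 = 0.984
ΔR = 0.984 − 0.872 = 0.112

0.112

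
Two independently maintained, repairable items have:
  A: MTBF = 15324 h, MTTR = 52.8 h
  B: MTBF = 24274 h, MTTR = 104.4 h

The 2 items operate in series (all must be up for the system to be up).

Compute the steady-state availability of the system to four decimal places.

A(A) = MTBF/(MTBF+MTTR) = 15324/(15324+52.8) = 0.996566
A(B) = MTBF/(MTBF+MTTR) = 24274/(24274+104.4) = 0.995718
Series availability: 0.996566 × 0.995718 = 0.9923

0.9923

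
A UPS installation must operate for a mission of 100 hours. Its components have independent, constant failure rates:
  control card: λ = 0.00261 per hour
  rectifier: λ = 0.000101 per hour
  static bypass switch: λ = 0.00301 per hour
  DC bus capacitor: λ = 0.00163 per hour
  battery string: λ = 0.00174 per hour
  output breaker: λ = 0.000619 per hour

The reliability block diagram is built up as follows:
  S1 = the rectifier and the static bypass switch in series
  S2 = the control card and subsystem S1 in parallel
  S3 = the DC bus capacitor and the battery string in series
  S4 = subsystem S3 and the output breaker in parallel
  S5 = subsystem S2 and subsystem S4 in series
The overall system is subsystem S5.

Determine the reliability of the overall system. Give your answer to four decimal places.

0.9225

R(control card) = exp(−0.00261 × 100) = 0.770281
R(rectifier) = exp(−0.000101 × 100) = 0.989951
R(static bypass switch) = exp(−0.00301 × 100) = 0.740078
R(DC bus capacitor) = exp(−0.00163 × 100) = 0.849591
R(battery string) = exp(−0.00174 × 100) = 0.840297
R(output breaker) = exp(−0.000619 × 100) = 0.939977
Series (rectifier and static bypass switch): 0.989951 × 0.740078 = 0.732641
Parallel (control card and [0.732641]): 1 − (1 − 0.770281)(1 − 0.732641) = 0.938583
Series (DC bus capacitor and battery string): 0.849591 × 0.840297 = 0.713909
Parallel ([0.713909] and output breaker): 1 − (1 − 0.713909)(1 − 0.939977) = 0.982828
Series ([0.938583] and [0.982828]): 0.938583 × 0.982828 = 0.9225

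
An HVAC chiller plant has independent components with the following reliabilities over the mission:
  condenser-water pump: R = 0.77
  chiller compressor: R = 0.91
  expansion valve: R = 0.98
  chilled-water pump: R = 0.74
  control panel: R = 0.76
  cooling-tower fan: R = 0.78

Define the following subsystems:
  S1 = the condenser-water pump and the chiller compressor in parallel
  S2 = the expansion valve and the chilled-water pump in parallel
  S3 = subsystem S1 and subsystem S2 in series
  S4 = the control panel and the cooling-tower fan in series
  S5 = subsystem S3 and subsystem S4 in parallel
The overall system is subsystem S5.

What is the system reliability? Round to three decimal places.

0.989

Parallel (condenser-water pump and chiller compressor): 1 − (1 − 0.77000)(1 − 0.91000) = 0.97930
Parallel (expansion valve and chilled-water pump): 1 − (1 − 0.98000)(1 − 0.74000) = 0.99480
Series ([0.97930] and [0.99480]): 0.97930 × 0.99480 = 0.97421
Series (control panel and cooling-tower fan): 0.76000 × 0.78000 = 0.59280
Parallel ([0.97421] and [0.59280]): 1 − (1 − 0.97421)(1 − 0.59280) = 0.989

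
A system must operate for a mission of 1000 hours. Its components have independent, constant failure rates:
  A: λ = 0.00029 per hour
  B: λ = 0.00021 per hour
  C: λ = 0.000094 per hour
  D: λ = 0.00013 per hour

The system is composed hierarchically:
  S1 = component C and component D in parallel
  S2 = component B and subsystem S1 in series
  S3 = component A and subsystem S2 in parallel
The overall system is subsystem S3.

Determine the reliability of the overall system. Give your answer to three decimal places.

0.950

R(A) = exp(−0.00029 × 1000) = 0.74826
R(B) = exp(−0.00021 × 1000) = 0.81058
R(C) = exp(−0.000094 × 1000) = 0.91028
R(D) = exp(−0.00013 × 1000) = 0.87810
Parallel (C and D): 1 − (1 − 0.91028)(1 − 0.87810) = 0.98906
Series (B and [0.98906]): 0.81058 × 0.98906 = 0.80171
Parallel (A and [0.80171]): 1 − (1 − 0.74826)(1 − 0.80171) = 0.950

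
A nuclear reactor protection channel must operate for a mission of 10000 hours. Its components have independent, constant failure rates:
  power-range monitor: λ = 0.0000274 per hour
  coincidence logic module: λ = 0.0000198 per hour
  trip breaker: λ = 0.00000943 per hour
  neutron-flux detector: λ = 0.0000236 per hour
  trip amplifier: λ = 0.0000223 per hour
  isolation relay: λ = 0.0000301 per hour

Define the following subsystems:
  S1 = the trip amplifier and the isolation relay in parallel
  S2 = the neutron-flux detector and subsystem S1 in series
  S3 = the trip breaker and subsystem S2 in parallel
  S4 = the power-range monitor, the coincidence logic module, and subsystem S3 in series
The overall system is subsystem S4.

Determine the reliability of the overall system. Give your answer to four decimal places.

0.6097

R(power-range monitor) = exp(−0.0000274 × 10000) = 0.760332
R(coincidence logic module) = exp(−0.0000198 × 10000) = 0.820370
R(trip breaker) = exp(−0.00000943 × 10000) = 0.910010
R(neutron-flux detector) = exp(−0.0000236 × 10000) = 0.789781
R(trip amplifier) = exp(−0.0000223 × 10000) = 0.800115
R(isolation relay) = exp(−0.0000301 × 10000) = 0.740078
Parallel (trip amplifier and isolation relay): 1 − (1 − 0.800115)(1 − 0.740078) = 0.948045
Series (neutron-flux detector and [0.948045]): 0.789781 × 0.948045 = 0.748748
Parallel (trip breaker and [0.748748]): 1 − (1 − 0.910010)(1 − 0.748748) = 0.977390
Series (power-range monitor, coincidence logic module, and [0.977390]): 0.760332 × 0.820370 × 0.977390 = 0.6097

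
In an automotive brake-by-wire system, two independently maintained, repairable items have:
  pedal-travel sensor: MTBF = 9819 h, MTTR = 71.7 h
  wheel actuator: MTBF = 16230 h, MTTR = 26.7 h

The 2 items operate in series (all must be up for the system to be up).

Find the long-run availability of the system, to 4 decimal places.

A(pedal-travel sensor) = MTBF/(MTBF+MTTR) = 9819/(9819+71.7) = 0.992751
A(wheel actuator) = MTBF/(MTBF+MTTR) = 16230/(16230+26.7) = 0.998358
Series availability: 0.992751 × 0.998358 = 0.9911

0.9911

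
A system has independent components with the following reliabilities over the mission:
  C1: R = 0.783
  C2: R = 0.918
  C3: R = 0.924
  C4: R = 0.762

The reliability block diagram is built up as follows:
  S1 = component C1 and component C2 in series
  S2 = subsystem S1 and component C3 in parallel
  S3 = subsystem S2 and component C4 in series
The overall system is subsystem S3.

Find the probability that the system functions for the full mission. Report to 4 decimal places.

Series (C1 and C2): 0.783000 × 0.918000 = 0.718794
Parallel ([0.718794] and C3): 1 − (1 − 0.718794)(1 − 0.924000) = 0.978628
Series ([0.978628] and C4): 0.978628 × 0.762000 = 0.7457

0.7457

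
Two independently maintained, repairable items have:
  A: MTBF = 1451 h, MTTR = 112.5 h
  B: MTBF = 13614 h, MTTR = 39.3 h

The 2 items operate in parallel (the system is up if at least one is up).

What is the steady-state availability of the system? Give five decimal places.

0.99979

A(A) = MTBF/(MTBF+MTTR) = 1451/(1451+112.5) = 0.928046
A(B) = MTBF/(MTBF+MTTR) = 13614/(13614+39.3) = 0.997122
Parallel availability: 1 − (1 − 0.928046)(1 − 0.997122) = 0.99979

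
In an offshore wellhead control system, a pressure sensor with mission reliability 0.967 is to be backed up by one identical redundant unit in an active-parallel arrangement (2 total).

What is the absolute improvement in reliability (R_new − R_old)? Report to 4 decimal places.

0.0319

R_before = 0.967
R_after = 1 − (1 − 0.967)^2 = 0.9989
ΔR = 0.9989 − 0.967 = 0.0319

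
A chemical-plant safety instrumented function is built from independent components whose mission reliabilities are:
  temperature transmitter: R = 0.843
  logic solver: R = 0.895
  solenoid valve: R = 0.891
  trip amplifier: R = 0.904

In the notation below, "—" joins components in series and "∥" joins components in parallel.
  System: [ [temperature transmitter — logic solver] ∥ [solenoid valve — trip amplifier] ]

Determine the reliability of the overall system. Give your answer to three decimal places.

0.952

Series (temperature transmitter and logic solver): 0.84300 × 0.89500 = 0.75449
Series (solenoid valve and trip amplifier): 0.89100 × 0.90400 = 0.80546
Parallel ([0.75449] and [0.80546]): 1 − (1 − 0.75449)(1 − 0.80546) = 0.952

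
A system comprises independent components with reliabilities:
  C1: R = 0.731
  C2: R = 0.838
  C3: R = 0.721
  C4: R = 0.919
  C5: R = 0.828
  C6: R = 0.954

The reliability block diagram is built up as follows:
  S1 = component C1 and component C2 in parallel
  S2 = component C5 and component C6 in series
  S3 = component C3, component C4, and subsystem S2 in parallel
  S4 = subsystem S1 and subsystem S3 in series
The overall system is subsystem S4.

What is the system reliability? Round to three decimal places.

0.952

Parallel (C1 and C2): 1 − (1 − 0.73100)(1 − 0.83800) = 0.95642
Series (C5 and C6): 0.82800 × 0.95400 = 0.78991
Parallel (C3, C4, and [0.78991]): 1 − (1 − 0.72100)(1 − 0.91900)(1 − 0.78991) = 0.99525
Series ([0.95642] and [0.99525]): 0.95642 × 0.99525 = 0.952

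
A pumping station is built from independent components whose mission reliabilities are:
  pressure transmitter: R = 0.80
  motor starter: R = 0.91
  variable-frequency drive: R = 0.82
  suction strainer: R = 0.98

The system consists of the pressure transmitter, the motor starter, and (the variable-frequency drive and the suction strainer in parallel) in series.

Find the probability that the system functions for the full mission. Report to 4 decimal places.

0.7254

Parallel (variable-frequency drive and suction strainer): 1 − (1 − 0.820000)(1 − 0.980000) = 0.996400
Series (pressure transmitter, motor starter, and [0.996400]): 0.800000 × 0.910000 × 0.996400 = 0.7254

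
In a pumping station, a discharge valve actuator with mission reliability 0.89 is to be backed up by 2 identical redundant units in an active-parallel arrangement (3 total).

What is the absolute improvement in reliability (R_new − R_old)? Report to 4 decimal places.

0.1087

R_before = 0.89
R_after = 1 − (1 − 0.89)^3 = 0.9987
ΔR = 0.9987 − 0.89 = 0.1087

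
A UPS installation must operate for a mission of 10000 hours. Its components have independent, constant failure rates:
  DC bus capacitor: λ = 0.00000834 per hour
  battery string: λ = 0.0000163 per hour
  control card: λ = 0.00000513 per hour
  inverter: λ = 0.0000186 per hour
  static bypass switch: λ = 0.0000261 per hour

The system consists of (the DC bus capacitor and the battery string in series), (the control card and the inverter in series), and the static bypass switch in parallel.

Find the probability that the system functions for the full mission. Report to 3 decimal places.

R(DC bus capacitor) = exp(−0.00000834 × 10000) = 0.91998
R(battery string) = exp(−0.0000163 × 10000) = 0.84959
R(control card) = exp(−0.00000513 × 10000) = 0.94999
R(inverter) = exp(−0.0000186 × 10000) = 0.83027
R(static bypass switch) = exp(−0.0000261 × 10000) = 0.77028
Series (DC bus capacitor and battery string): 0.91998 × 0.84959 = 0.78161
Series (control card and inverter): 0.94999 × 0.83027 = 0.78875
Parallel ([0.78161], [0.78875], and static bypass switch): 1 − (1 − 0.78161)(1 − 0.78875)(1 − 0.77028) = 0.989

0.989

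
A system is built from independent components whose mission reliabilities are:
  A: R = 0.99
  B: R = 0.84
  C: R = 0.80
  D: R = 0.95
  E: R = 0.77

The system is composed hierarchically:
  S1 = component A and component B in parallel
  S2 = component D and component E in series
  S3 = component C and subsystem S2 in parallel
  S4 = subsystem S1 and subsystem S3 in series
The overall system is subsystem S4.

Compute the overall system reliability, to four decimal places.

Parallel (A and B): 1 − (1 − 0.990000)(1 − 0.840000) = 0.998400
Series (D and E): 0.950000 × 0.770000 = 0.731500
Parallel (C and [0.731500]): 1 − (1 − 0.800000)(1 − 0.731500) = 0.946300
Series ([0.998400] and [0.946300]): 0.998400 × 0.946300 = 0.9448

0.9448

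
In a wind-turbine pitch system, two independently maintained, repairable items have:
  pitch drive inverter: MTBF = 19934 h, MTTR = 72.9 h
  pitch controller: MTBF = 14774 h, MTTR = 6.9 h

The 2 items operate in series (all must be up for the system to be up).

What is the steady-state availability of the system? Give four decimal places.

0.9959

A(pitch drive inverter) = MTBF/(MTBF+MTTR) = 19934/(19934+72.9) = 0.996356
A(pitch controller) = MTBF/(MTBF+MTTR) = 14774/(14774+6.9) = 0.999533
Series availability: 0.996356 × 0.999533 = 0.9959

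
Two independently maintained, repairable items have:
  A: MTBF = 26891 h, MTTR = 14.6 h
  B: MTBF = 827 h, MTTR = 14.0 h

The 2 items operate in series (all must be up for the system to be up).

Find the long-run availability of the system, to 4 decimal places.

0.9828

A(A) = MTBF/(MTBF+MTTR) = 26891/(26891+14.6) = 0.999457
A(B) = MTBF/(MTBF+MTTR) = 827/(827+14.0) = 0.983353
Series availability: 0.999457 × 0.983353 = 0.9828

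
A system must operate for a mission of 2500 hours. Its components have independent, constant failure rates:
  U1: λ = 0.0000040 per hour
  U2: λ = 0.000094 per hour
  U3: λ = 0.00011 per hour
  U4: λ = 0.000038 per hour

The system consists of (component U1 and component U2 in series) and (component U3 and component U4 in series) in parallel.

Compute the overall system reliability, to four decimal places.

R(U1) = exp(−0.0000040 × 2500) = 0.990050
R(U2) = exp(−0.000094 × 2500) = 0.790571
R(U3) = exp(−0.00011 × 2500) = 0.759572
R(U4) = exp(−0.000038 × 2500) = 0.909373
Series (U1 and U2): 0.990050 × 0.790571 = 0.782705
Series (U3 and U4): 0.759572 × 0.909373 = 0.690734
Parallel ([0.782705] and [0.690734]): 1 − (1 − 0.782705)(1 − 0.690734) = 0.9328

0.9328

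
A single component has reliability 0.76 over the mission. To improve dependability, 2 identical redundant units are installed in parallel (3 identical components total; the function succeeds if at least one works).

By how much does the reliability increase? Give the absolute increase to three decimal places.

R_before = 0.76
R_after = 1 − (1 − 0.76)^3 = 0.986
ΔR = 0.986 − 0.76 = 0.226

0.226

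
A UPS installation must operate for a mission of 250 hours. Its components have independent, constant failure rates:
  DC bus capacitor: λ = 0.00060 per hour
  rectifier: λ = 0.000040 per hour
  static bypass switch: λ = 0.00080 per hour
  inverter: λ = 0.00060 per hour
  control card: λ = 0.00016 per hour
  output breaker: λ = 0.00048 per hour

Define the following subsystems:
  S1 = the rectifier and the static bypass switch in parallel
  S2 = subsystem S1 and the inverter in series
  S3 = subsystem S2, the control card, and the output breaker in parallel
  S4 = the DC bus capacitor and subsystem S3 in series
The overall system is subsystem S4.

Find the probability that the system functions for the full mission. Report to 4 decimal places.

0.8602

R(DC bus capacitor) = exp(−0.00060 × 250) = 0.860708
R(rectifier) = exp(−0.000040 × 250) = 0.990050
R(static bypass switch) = exp(−0.00080 × 250) = 0.818731
R(inverter) = exp(−0.00060 × 250) = 0.860708
R(control card) = exp(−0.00016 × 250) = 0.960789
R(output breaker) = exp(−0.00048 × 250) = 0.886920
Parallel (rectifier and static bypass switch): 1 − (1 − 0.990050)(1 − 0.818731) = 0.998196
Series ([0.998196] and inverter): 0.998196 × 0.860708 = 0.859155
Parallel ([0.859155], control card, and output breaker): 1 − (1 − 0.859155)(1 − 0.960789)(1 − 0.886920) = 0.999375
Series (DC bus capacitor and [0.999375]): 0.860708 × 0.999375 = 0.8602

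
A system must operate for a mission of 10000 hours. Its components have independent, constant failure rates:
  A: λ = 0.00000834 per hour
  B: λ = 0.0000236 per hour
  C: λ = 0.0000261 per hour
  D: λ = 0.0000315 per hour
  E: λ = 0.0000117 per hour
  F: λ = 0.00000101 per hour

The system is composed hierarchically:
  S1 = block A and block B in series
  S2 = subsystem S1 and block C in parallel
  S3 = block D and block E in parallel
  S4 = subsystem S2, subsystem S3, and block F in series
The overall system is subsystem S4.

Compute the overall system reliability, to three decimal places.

0.900

R(A) = exp(−0.00000834 × 10000) = 0.91998
R(B) = exp(−0.0000236 × 10000) = 0.78978
R(C) = exp(−0.0000261 × 10000) = 0.77028
R(D) = exp(−0.0000315 × 10000) = 0.72979
R(E) = exp(−0.0000117 × 10000) = 0.88959
R(F) = exp(−0.00000101 × 10000) = 0.98995
Series (A and B): 0.91998 × 0.78978 = 0.72658
Parallel ([0.72658] and C): 1 − (1 − 0.72658)(1 − 0.77028) = 0.93719
Parallel (D and E): 1 − (1 − 0.72979)(1 − 0.88959) = 0.97017
Series ([0.93719], [0.97017], and F): 0.93719 × 0.97017 × 0.98995 = 0.900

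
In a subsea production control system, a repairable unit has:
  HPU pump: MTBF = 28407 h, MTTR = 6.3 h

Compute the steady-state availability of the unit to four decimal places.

0.9998

A(HPU pump) = MTBF/(MTBF+MTTR) = 28407/(28407+6.3) = 0.9998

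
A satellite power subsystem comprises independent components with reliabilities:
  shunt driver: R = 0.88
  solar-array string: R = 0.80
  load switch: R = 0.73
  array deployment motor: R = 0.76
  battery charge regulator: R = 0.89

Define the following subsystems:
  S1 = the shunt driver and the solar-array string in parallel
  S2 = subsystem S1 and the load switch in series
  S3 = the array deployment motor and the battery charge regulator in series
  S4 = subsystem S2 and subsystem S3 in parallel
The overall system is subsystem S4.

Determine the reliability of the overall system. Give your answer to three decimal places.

0.907

Parallel (shunt driver and solar-array string): 1 − (1 − 0.88000)(1 − 0.80000) = 0.97600
Series ([0.97600] and load switch): 0.97600 × 0.73000 = 0.71248
Series (array deployment motor and battery charge regulator): 0.76000 × 0.89000 = 0.67640
Parallel ([0.71248] and [0.67640]): 1 − (1 − 0.71248)(1 − 0.67640) = 0.907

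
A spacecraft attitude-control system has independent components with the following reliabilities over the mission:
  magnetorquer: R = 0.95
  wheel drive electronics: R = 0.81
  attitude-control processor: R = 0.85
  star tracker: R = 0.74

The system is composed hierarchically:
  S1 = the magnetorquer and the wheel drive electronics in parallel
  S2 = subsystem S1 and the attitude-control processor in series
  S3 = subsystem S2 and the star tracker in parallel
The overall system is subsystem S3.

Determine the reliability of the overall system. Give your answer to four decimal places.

0.9589

Parallel (magnetorquer and wheel drive electronics): 1 − (1 − 0.950000)(1 − 0.810000) = 0.990500
Series ([0.990500] and attitude-control processor): 0.990500 × 0.850000 = 0.841925
Parallel ([0.841925] and star tracker): 1 − (1 − 0.841925)(1 − 0.740000) = 0.9589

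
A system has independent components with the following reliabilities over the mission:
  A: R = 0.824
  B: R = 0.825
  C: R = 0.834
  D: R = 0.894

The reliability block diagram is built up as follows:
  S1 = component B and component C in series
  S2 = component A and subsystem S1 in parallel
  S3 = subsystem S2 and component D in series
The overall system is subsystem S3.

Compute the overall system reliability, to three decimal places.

0.845

Series (B and C): 0.82500 × 0.83400 = 0.68805
Parallel (A and [0.68805]): 1 − (1 − 0.82400)(1 − 0.68805) = 0.94510
Series ([0.94510] and D): 0.94510 × 0.89400 = 0.845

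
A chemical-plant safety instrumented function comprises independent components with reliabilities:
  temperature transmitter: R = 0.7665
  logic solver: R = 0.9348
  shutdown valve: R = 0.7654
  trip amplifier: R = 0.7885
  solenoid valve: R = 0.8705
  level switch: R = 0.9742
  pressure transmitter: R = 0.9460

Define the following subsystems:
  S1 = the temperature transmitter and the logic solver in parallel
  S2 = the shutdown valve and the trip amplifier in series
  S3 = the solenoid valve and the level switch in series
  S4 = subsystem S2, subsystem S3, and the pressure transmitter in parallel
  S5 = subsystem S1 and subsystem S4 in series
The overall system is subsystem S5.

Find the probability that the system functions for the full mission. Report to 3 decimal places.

0.982

Parallel (temperature transmitter and logic solver): 1 − (1 − 0.76650)(1 − 0.93480) = 0.98478
Series (shutdown valve and trip amplifier): 0.76540 × 0.78850 = 0.60352
Series (solenoid valve and level switch): 0.87050 × 0.97420 = 0.84804
Parallel ([0.60352], [0.84804], and pressure transmitter): 1 − (1 − 0.60352)(1 − 0.84804)(1 − 0.94600) = 0.99675
Series ([0.98478] and [0.99675]): 0.98478 × 0.99675 = 0.982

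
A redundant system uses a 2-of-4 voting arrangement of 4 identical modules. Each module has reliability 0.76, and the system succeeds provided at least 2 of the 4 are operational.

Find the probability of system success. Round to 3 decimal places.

0.955

R = Σ_{i=2}^{4} C(4,i) p^i (1−p)^{4−i} with p = 0.76
C(4,2)·0.76^2·0.24^2 = 0.19962
C(4,3)·0.76^3·0.24^1 = 0.42142
C(4,4)·0.76^4·0.24^0 = 0.33362
Sum = 0.955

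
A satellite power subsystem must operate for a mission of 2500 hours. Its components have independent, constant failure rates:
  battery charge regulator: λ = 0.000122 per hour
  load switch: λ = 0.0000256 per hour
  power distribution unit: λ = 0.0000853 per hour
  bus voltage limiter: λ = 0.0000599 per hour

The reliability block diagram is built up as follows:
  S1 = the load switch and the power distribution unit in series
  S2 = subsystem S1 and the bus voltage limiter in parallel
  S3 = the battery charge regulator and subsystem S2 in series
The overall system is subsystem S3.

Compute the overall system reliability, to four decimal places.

0.7123

R(battery charge regulator) = exp(−0.000122 × 2500) = 0.737123
R(load switch) = exp(−0.0000256 × 2500) = 0.938005
R(power distribution unit) = exp(−0.0000853 × 2500) = 0.807954
R(bus voltage limiter) = exp(−0.0000599 × 2500) = 0.860923
Series (load switch and power distribution unit): 0.938005 × 0.807954 = 0.757865
Parallel ([0.757865] and bus voltage limiter): 1 − (1 − 0.757865)(1 − 0.860923) = 0.966325
Series (battery charge regulator and [0.966325]): 0.737123 × 0.966325 = 0.7123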